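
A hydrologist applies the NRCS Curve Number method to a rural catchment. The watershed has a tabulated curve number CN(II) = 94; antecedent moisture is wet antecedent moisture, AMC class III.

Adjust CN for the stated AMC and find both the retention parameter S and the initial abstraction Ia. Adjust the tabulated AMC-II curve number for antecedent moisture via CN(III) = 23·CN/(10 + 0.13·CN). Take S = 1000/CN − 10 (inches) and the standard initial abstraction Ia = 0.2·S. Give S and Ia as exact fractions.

S = 300/1081 in ≈ 0.278 in; Ia = 60/1081 in ≈ 0.056 in

Wet (AMC III): CN(III) = 23·94/(10 + 0.13·94) = 2162/(1111/50) = 108100/1111 ≈ 97.300
S = 1000/(108100/1111) − 10 = 300/1081 in ≈ 0.278 in
Initial abstraction Ia = S/5 = (300/1081)/5 = 60/1081 ≈ 0.056 in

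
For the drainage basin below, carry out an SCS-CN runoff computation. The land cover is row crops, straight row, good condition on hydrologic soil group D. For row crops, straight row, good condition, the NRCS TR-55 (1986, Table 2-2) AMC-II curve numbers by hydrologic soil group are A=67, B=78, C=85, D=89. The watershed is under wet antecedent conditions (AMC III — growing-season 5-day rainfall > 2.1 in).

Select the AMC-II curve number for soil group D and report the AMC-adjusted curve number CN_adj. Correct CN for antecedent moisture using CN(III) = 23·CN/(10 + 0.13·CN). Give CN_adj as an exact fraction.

CN_adj = 204700/2157 ≈ 94.900

NRCS table: row crops, straight row, good condition, soil group D → CN(II) = 89
Wet (AMC III): CN(III) = 23·89/(10 + 0.13·89) = 2047/(2157/100) = 204700/2157 ≈ 94.900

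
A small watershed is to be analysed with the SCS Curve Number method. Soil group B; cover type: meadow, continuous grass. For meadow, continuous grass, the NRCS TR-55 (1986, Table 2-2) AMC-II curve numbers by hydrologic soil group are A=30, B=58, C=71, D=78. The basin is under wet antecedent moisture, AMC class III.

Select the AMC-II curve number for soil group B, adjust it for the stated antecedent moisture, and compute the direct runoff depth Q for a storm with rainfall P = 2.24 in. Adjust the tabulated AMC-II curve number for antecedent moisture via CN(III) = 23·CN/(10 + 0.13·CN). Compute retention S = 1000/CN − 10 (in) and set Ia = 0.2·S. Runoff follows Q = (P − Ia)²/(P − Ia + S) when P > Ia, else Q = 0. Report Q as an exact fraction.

NRCS table: meadow, continuous grass, soil group B → CN(II) = 58
Wet (AMC III): CN(III) = 23·58/(10 + 0.13·58) = 1334/(877/50) = 66700/877 ≈ 76.055
Retention S: 1000/CN − 10 with CN=76.055 → S = 2100/667 ≈ 3.148 in
Initial abstraction Ia = S/5 = (2100/667)/5 = 420/667 ≈ 0.630 in
Excess rainfall: 2.240 − 0.630 = 1.610 in; P > Ia so Q > 0
Q: (26852/16675)² ÷ (79352/16675) = 12875534/23628475 in (≈ 0.545 in)

Q = 12875534/23628475 in ≈ 0.545 in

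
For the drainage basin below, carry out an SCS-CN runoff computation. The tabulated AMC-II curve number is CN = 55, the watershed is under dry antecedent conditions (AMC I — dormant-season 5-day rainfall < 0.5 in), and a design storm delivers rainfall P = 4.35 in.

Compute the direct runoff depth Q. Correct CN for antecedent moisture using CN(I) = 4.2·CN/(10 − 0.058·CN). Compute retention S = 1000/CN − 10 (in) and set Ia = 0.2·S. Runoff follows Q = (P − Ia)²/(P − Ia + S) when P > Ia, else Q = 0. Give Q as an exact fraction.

Q = 54289/5252940 in ≈ 0.010 in

CN(I) from CN(II)=55: (4.2·55)/(10 − 0.058·55) = 7700/227 ≈ 33.921
Retention S: 1000/CN − 10 with CN=33.921 → S = 1500/77 ≈ 19.481 in
Ia = 0.2S: 0.2·19.481 = 3.896 in (exactly 300/77)
Excess rainfall: 4.350 − 3.896 = 0.454 in; P > Ia so Q > 0
Runoff Q = (P−Ia)²/(P−Ia+S) = (0.454)²/(0.454+19.481) = 54289/5252940 ≈ 0.010 in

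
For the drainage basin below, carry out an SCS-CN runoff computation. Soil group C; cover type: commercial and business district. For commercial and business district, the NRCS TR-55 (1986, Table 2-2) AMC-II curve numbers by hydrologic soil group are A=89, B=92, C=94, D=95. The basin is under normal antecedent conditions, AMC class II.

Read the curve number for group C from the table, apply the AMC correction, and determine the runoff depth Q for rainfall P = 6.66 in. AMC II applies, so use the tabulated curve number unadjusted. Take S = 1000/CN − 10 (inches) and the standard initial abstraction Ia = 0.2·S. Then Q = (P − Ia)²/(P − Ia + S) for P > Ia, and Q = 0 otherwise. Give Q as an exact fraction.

Q = 78551067/13199950 in ≈ 5.951 in

NRCS table: commercial and business district, soil group C → CN(II) = 94
AMC II — tabulated CN = 94 applies directly.
Max retention: S = 1000/94 − 10 = 30/47 in (≈ 0.638 in)
Ia = 0.2S: 0.2·0.638 = 0.128 in (exactly 6/47)
Excess rainfall: 6.660 − 0.128 = 6.532 in; P > Ia so Q > 0
Q: (15351/2350)² ÷ (16851/2350) = 78551067/13199950 in (≈ 5.951 in)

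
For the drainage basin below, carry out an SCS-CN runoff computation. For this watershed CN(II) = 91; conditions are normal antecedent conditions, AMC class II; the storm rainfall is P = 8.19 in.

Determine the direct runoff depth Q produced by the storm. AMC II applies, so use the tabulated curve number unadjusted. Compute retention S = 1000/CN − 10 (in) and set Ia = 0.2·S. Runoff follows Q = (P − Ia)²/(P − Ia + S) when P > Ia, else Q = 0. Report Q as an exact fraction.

Q = 65302561/9181900 in ≈ 7.112 in

AMC II — tabulated CN = 91 applies directly.
Retention S: 1000/CN − 10 with CN=91.000 → S = 90/91 ≈ 0.989 in
Ia = 0.2·(90/91) = 18/91 in ≈ 0.198 in
P − Ia = 8.190 − 0.198 = 72729/9100 ≈ 7.992 in (> 0, runoff occurs)
Q: (72729/9100)² ÷ (81729/9100) = 65302561/9181900 in (≈ 7.112 in)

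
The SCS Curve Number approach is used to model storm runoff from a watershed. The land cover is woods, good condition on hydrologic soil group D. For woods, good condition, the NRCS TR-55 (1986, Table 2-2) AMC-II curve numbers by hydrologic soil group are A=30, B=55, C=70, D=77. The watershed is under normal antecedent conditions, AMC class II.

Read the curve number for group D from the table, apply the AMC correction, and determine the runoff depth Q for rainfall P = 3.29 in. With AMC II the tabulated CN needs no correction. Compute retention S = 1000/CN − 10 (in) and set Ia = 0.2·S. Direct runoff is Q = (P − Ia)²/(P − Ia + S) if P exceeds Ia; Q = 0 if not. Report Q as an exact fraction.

Q = 429857289/336744100 in ≈ 1.277 in

NRCS table: woods, good condition, soil group D → CN(II) = 77
CN(II) = 77; AMC II needs no correction.
Max retention: S = 1000/77 − 10 = 230/77 in (≈ 2.987 in)
Initial abstraction Ia = S/5 = (230/77)/5 = 46/77 ≈ 0.597 in
Since P=3.290 > Ia=0.597: effective rainfall P−Ia = 20733/7700 in
Runoff Q = (P−Ia)²/(P−Ia+S) = (2.693)²/(2.693+2.987) = 429857289/336744100 ≈ 1.277 in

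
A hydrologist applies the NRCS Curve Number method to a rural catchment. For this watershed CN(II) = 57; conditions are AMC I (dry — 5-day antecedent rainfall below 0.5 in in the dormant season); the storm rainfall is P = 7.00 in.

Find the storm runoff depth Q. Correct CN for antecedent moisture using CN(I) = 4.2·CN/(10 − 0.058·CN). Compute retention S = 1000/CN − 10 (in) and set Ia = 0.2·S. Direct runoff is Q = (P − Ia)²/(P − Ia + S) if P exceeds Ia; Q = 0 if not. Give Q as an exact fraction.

CN(I) from CN(II)=57: (4.2·57)/(10 − 0.058·57) = 119700/3347 ≈ 35.763
Retention S: 1000/CN − 10 with CN=35.763 → S = 21500/1197 ≈ 17.962 in
Initial abstraction Ia = S/5 = (21500/1197)/5 = 4300/1197 ≈ 3.592 in
Excess rainfall: 7.000 − 3.592 = 3.408 in; P > Ia so Q > 0
Q = (4079/1197)²/((4079/1197) + 21500/1197) = (16638241/1432809)/(25579/1197) = 16638241/30618063 in ≈ 0.543 in

Q = 16638241/30618063 in ≈ 0.543 in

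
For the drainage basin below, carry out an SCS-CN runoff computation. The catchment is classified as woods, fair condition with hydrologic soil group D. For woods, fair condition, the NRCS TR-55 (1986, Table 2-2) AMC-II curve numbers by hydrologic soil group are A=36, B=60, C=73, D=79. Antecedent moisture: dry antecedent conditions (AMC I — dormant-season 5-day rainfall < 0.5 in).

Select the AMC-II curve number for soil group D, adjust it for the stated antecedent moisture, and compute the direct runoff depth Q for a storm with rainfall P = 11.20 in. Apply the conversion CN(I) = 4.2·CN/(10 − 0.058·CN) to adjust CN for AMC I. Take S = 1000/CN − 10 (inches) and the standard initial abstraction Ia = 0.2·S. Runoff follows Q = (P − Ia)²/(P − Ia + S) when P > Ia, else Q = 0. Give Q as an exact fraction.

NRCS table: woods, fair condition, soil group D → CN(II) = 79
Dry (AMC I): CN(I) = 4.2·79/(10 − 0.058·79) = (1659/5)/(2709/500) = 7900/129 ≈ 61.240
S = 1000/(7900/129) − 10 = 500/79 in ≈ 6.329 in
Ia = 0.2S: 0.2·6.329 = 1.266 in (exactly 100/79)
P − Ia = 11.200 − 1.266 = 3924/395 ≈ 9.934 in (> 0, runoff occurs)
Q: (3924/395)² ÷ (6424/395) = 1924722/317185 in (≈ 6.068 in)

Q = 1924722/317185 in ≈ 6.068 in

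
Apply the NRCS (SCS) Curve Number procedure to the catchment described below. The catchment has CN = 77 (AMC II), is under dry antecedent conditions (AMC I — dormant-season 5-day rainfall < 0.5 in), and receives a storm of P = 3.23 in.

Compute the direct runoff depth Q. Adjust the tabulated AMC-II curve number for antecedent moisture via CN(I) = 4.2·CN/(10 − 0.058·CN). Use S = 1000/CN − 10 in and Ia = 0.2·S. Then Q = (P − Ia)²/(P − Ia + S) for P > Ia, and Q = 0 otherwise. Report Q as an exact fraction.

Q = 85434028681/233218454700 in ≈ 0.366 in

Adjust CN=77 to AMC I: 4.2·77/(10 − 0.058·77) → (1617/5) ÷ (2767/500) = 161700/2767 ≈ 58.439
Max retention: S = 1000/(161700/2767) − 10 = 11500/1617 in (≈ 7.112 in)
Ia = 0.2·(11500/1617) = 2300/1617 in ≈ 1.422 in
Since P=3.230 > Ia=1.422: effective rainfall P−Ia = 292291/161700 in
Runoff Q = (P−Ia)²/(P−Ia+S) = (1.808)²/(1.808+7.112) = 85434028681/233218454700 ≈ 0.366 in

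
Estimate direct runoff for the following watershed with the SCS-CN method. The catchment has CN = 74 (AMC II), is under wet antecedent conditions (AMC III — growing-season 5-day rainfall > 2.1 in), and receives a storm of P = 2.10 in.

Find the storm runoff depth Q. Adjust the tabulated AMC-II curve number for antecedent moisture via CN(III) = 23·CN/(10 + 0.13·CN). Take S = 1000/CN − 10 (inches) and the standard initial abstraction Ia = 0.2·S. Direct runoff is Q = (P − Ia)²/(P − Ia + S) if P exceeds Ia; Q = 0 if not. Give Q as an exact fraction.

CN(III) from CN(II)=74: (23·74)/(10 + 0.13·74) = 85100/981 ≈ 86.748
Retention S: 1000/CN − 10 with CN=86.748 → S = 1300/851 ≈ 1.528 in
Initial abstraction Ia = S/5 = (1300/851)/5 = 260/851 ≈ 0.306 in
Since P=2.100 > Ia=0.306: effective rainfall P−Ia = 15271/8510 in
Runoff Q = (P−Ia)²/(P−Ia+S) = (1.794)²/(1.794+1.528) = 233203441/240586210 ≈ 0.969 in

Q = 233203441/240586210 in ≈ 0.969 in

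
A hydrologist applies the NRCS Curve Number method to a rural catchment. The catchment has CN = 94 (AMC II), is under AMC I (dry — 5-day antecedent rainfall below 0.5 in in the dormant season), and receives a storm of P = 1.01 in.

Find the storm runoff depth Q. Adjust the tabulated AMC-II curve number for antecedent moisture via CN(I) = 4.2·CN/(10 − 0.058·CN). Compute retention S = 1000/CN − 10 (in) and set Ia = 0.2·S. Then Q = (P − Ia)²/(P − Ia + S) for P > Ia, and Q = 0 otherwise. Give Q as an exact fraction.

Q = 539586441/2409234100 in ≈ 0.224 in

CN(I) from CN(II)=94: (4.2·94)/(10 − 0.058·94) = 32900/379 ≈ 86.807
Max retention: S = 1000/(32900/379) − 10 = 500/329 in (≈ 1.520 in)
Ia = 0.2S: 0.2·1.520 = 0.304 in (exactly 100/329)
P − Ia = 1.010 − 0.304 = 23229/32900 ≈ 0.706 in (> 0, runoff occurs)
Runoff Q = (P−Ia)²/(P−Ia+S) = (0.706)²/(0.706+1.520) = 539586441/2409234100 ≈ 0.224 in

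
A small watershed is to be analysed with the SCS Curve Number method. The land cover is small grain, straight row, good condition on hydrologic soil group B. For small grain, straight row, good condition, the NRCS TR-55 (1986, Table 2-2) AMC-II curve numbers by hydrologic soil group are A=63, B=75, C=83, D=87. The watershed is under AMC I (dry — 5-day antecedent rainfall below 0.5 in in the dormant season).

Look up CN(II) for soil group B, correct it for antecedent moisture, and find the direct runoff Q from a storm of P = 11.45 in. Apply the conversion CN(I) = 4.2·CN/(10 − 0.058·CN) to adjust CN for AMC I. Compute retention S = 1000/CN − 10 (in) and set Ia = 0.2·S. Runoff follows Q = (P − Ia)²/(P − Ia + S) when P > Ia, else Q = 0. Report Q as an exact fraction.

NRCS table: small grain, straight row, good condition, soil group B → CN(II) = 75
Adjust CN=75 to AMC I: 4.2·75/(10 − 0.058·75) → 315 ÷ (113/20) = 6300/113 ≈ 55.752
S = 1000/(6300/113) − 10 = 500/63 in ≈ 7.937 in
Initial abstraction Ia = S/5 = (500/63)/5 = 100/63 ≈ 1.587 in
Excess rainfall: 11.450 − 1.587 = 9.863 in; P > Ia so Q > 0
Q: (12427/1260)² ÷ (22427/1260) = 154430329/28258020 in (≈ 5.465 in)

Q = 154430329/28258020 in ≈ 5.465 in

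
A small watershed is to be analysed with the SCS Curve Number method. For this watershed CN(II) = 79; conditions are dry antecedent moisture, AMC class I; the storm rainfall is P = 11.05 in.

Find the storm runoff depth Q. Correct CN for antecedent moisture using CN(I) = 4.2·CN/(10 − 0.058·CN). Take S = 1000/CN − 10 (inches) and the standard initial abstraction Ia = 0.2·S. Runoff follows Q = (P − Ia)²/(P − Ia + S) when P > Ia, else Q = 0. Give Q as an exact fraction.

Dry (AMC I): CN(I) = 4.2·79/(10 − 0.058·79) = (1659/5)/(2709/500) = 7900/129 ≈ 61.240
S = 1000/(7900/129) − 10 = 500/79 in ≈ 6.329 in
Ia = 0.2·(500/79) = 100/79 in ≈ 1.266 in
Since P=11.050 > Ia=1.266: effective rainfall P−Ia = 15459/1580 in
Q = (15459/1580)²/((15459/1580) + 500/79) = (238980681/2496400)/(25459/1580) = 238980681/40225220 in ≈ 5.941 in

Q = 238980681/40225220 in ≈ 5.941 in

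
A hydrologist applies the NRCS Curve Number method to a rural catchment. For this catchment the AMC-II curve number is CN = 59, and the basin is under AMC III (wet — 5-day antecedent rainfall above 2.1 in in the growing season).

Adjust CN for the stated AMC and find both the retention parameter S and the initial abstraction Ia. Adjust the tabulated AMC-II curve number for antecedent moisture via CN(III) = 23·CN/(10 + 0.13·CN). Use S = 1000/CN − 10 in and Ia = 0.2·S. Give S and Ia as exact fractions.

S = 4100/1357 in ≈ 3.021 in; Ia = 820/1357 in ≈ 0.604 in

Adjust CN=59 to AMC III: 23·59/(10 + 0.13·59) → 1357 ÷ (1767/100) = 135700/1767 ≈ 76.797
Retention S: 1000/CN − 10 with CN=76.797 → S = 4100/1357 ≈ 3.021 in
Ia = 0.2S: 0.2·3.021 = 0.604 in (exactly 820/1357)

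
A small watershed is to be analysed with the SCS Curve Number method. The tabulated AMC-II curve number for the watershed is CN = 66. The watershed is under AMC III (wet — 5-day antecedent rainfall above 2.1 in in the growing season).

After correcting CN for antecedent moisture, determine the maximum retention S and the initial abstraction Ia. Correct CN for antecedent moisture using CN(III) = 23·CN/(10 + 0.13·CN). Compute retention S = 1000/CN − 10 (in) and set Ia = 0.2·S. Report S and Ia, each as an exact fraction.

Adjust CN=66 to AMC III: 23·66/(10 + 0.13·66) → 1518 ÷ (929/50) = 75900/929 ≈ 81.701
Retention S: 1000/CN − 10 with CN=81.701 → S = 1700/759 ≈ 2.240 in
Initial abstraction Ia = S/5 = (1700/759)/5 = 340/759 ≈ 0.448 in

S = 1700/759 in ≈ 2.240 in; Ia = 340/759 in ≈ 0.448 in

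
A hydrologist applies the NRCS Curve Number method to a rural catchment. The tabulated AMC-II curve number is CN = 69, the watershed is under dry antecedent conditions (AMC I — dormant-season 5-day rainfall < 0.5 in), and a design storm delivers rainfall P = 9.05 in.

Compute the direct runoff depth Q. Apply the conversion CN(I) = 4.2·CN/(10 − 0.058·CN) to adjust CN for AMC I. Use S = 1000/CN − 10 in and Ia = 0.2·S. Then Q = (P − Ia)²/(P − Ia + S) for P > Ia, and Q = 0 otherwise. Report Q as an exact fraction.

Dry (AMC I): CN(I) = 4.2·69/(10 − 0.058·69) = (1449/5)/(2999/500) = 144900/2999 ≈ 48.316
Retention S: 1000/CN − 10 with CN=48.316 → S = 15500/1449 ≈ 10.697 in
Initial abstraction Ia = S/5 = (15500/1449)/5 = 3100/1449 ≈ 2.139 in
Excess rainfall: 9.050 − 2.139 = 6.911 in; P > Ia so Q > 0
Q = (200269/28980)²/((200269/28980) + 15500/1449) = (40107672361/839840400)/(510269/28980) = 40107672361/14787595620 in ≈ 2.712 in

Q = 40107672361/14787595620 in ≈ 2.712 in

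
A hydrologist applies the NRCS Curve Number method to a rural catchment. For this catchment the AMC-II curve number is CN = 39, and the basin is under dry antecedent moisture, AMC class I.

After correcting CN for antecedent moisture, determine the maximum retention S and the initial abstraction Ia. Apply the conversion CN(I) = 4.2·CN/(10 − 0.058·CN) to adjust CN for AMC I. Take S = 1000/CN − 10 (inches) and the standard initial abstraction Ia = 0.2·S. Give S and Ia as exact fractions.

S = 30500/819 in ≈ 37.241 in; Ia = 6100/819 in ≈ 7.448 in

Adjust CN=39 to AMC I: 4.2·39/(10 − 0.058·39) → (819/5) ÷ (3869/500) = 81900/3869 ≈ 21.168
Max retention: S = 1000/(81900/3869) − 10 = 30500/819 in (≈ 37.241 in)
Initial abstraction Ia = S/5 = (30500/819)/5 = 6100/819 ≈ 7.448 in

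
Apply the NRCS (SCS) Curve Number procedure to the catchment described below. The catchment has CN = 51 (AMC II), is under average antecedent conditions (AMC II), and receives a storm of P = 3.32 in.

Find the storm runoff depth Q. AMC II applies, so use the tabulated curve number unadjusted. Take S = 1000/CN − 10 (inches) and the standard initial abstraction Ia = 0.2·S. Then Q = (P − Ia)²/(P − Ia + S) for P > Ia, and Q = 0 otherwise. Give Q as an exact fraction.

Q = 3179089/17892075 in ≈ 0.178 in

AMC II — tabulated CN = 51 applies directly.
Retention S: 1000/CN − 10 with CN=51.000 → S = 490/51 ≈ 9.608 in
Initial abstraction Ia = S/5 = (490/51)/5 = 98/51 ≈ 1.922 in
P − Ia = 3.320 − 1.922 = 1783/1275 ≈ 1.398 in (> 0, runoff occurs)
Runoff Q = (P−Ia)²/(P−Ia+S) = (1.398)²/(1.398+9.608) = 3179089/17892075 ≈ 0.178 in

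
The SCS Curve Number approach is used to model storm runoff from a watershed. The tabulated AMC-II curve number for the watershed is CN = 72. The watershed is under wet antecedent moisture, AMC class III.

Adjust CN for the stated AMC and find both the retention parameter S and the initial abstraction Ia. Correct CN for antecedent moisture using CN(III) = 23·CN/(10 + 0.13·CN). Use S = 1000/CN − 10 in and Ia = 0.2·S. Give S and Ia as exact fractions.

CN(III) from CN(II)=72: (23·72)/(10 + 0.13·72) = 10350/121 ≈ 85.537
Max retention: S = 1000/(10350/121) − 10 = 350/207 in (≈ 1.691 in)
Ia = 0.2·(350/207) = 70/207 in ≈ 0.338 in

S = 350/207 in ≈ 1.691 in; Ia = 70/207 in ≈ 0.338 in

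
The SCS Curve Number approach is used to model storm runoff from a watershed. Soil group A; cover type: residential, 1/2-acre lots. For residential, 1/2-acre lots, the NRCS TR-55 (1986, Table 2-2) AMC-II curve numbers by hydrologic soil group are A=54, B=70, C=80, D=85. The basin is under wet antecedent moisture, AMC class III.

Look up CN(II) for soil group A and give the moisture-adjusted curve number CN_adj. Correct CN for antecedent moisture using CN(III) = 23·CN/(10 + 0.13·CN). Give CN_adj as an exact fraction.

CN_adj = 2700/37 ≈ 72.973

NRCS table: residential, 1/2-acre lots, soil group A → CN(II) = 54
Wet (AMC III): CN(III) = 23·54/(10 + 0.13·54) = 1242/(851/50) = 2700/37 ≈ 72.973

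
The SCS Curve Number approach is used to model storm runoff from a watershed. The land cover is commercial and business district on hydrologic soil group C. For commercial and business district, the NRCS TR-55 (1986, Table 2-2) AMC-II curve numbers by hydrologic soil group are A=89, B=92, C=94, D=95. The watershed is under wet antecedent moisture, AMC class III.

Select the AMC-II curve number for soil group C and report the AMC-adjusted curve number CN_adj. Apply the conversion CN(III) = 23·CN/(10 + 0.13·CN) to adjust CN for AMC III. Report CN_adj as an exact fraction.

NRCS table: commercial and business district, soil group C → CN(II) = 94
Adjust CN=94 to AMC III: 23·94/(10 + 0.13·94) → 2162 ÷ (1111/50) = 108100/1111 ≈ 97.300

CN_adj = 108100/1111 ≈ 97.300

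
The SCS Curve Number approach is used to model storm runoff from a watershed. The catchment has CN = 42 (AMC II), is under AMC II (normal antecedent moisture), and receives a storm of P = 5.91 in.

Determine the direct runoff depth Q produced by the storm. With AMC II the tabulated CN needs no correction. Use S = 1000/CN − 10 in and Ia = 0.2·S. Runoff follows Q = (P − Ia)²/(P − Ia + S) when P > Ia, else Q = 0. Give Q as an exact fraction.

Q = 43705321/74783100 in ≈ 0.584 in

CN(II) = 42; AMC II needs no correction.
Retention S: 1000/CN − 10 with CN=42.000 → S = 290/21 ≈ 13.810 in
Initial abstraction Ia = S/5 = (290/21)/5 = 58/21 ≈ 2.762 in
Since P=5.910 > Ia=2.762: effective rainfall P−Ia = 6611/2100 in
Q = (6611/2100)²/((6611/2100) + 290/21) = (43705321/4410000)/(35611/2100) = 43705321/74783100 in ≈ 0.584 in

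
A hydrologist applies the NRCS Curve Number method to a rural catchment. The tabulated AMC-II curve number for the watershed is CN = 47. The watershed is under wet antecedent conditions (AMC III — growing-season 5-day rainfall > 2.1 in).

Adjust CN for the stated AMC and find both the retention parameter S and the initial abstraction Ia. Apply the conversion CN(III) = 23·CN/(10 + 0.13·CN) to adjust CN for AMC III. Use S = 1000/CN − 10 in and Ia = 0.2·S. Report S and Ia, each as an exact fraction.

CN(III) from CN(II)=47: (23·47)/(10 + 0.13·47) = 108100/1611 ≈ 67.101
Max retention: S = 1000/(108100/1611) − 10 = 5300/1081 in (≈ 4.903 in)
Ia = 0.2S: 0.2·4.903 = 0.981 in (exactly 1060/1081)

S = 5300/1081 in ≈ 4.903 in; Ia = 1060/1081 in ≈ 0.981 in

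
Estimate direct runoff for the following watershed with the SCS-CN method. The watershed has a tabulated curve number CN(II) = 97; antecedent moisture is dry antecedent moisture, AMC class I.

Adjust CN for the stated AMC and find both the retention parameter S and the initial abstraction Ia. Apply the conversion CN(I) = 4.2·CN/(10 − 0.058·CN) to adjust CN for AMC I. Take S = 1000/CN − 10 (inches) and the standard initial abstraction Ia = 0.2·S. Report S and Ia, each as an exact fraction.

S = 500/679 in ≈ 0.736 in; Ia = 100/679 in ≈ 0.147 in

Dry (AMC I): CN(I) = 4.2·97/(10 − 0.058·97) = (2037/5)/(2187/500) = 67900/729 ≈ 93.141
S = 1000/(67900/729) − 10 = 500/679 in ≈ 0.736 in
Ia = 0.2·(500/679) = 100/679 in ≈ 0.147 in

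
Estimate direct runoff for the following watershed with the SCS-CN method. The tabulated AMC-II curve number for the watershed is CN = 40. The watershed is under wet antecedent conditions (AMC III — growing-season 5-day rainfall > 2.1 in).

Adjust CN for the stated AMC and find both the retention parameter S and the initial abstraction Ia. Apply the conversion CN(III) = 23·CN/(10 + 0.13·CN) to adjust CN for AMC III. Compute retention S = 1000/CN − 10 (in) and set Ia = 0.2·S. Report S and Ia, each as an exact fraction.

CN(III) from CN(II)=40: (23·40)/(10 + 0.13·40) = 1150/19 ≈ 60.526
Retention S: 1000/CN − 10 with CN=60.526 → S = 150/23 ≈ 6.522 in
Ia = 0.2·(150/23) = 30/23 in ≈ 1.304 in

S = 150/23 in ≈ 6.522 in; Ia = 30/23 in ≈ 1.304 in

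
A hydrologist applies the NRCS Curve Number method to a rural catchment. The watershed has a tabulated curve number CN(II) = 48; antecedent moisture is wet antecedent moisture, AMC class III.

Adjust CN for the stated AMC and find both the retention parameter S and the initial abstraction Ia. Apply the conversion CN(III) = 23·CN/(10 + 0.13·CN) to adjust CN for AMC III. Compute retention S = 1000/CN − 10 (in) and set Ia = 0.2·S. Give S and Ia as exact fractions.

S = 325/69 in ≈ 4.710 in; Ia = 65/69 in ≈ 0.942 in

Wet (AMC III): CN(III) = 23·48/(10 + 0.13·48) = 1104/(406/25) = 13800/203 ≈ 67.980
Retention S: 1000/CN − 10 with CN=67.980 → S = 325/69 ≈ 4.710 in
Initial abstraction Ia = S/5 = (325/69)/5 = 65/69 ≈ 0.942 in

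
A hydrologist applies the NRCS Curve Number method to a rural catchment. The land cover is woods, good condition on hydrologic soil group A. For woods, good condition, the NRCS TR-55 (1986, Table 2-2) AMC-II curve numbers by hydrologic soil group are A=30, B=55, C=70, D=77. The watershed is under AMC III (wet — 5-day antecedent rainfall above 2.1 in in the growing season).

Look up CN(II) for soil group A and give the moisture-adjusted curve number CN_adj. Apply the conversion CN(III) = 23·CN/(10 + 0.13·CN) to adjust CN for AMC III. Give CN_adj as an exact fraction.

CN_adj = 6900/139 ≈ 49.640

NRCS table: woods, good condition, soil group A → CN(II) = 30
Wet (AMC III): CN(III) = 23·30/(10 + 0.13·30) = 690/(139/10) = 6900/139 ≈ 49.640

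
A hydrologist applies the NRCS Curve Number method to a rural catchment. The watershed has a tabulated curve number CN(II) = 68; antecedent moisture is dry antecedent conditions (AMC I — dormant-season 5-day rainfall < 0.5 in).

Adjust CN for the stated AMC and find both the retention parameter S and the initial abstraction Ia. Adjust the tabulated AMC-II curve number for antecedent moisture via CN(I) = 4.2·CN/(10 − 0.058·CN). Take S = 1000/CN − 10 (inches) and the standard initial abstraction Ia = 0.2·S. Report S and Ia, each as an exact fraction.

CN(I) from CN(II)=68: (4.2·68)/(10 − 0.058·68) = 35700/757 ≈ 47.160
Max retention: S = 1000/(35700/757) − 10 = 4000/357 in (≈ 11.204 in)
Ia = 0.2S: 0.2·11.204 = 2.241 in (exactly 800/357)

S = 4000/357 in ≈ 11.204 in; Ia = 800/357 in ≈ 2.241 in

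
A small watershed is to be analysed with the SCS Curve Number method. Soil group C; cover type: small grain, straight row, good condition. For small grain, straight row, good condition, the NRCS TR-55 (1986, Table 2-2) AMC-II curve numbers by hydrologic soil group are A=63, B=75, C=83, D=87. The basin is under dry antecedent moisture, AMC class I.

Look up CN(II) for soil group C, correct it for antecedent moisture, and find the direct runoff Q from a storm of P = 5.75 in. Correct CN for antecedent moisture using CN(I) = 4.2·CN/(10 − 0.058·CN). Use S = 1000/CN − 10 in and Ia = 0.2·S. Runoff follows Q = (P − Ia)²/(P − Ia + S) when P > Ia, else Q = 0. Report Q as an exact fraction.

NRCS table: small grain, straight row, good condition, soil group C → CN(II) = 83
Adjust CN=83 to AMC I: 4.2·83/(10 − 0.058·83) → (1743/5) ÷ (2593/500) = 174300/2593 ≈ 67.219
Max retention: S = 1000/(174300/2593) − 10 = 8500/1743 in (≈ 4.877 in)
Ia = 0.2S: 0.2·4.877 = 0.975 in (exactly 1700/1743)
Excess rainfall: 5.750 − 0.975 = 4.775 in; P > Ia so Q > 0
Q = (33289/6972)²/((33289/6972) + 8500/1743) = (1108157521/48608784)/(67289/6972) = 1108157521/469138908 in ≈ 2.362 in

Q = 1108157521/469138908 in ≈ 2.362 in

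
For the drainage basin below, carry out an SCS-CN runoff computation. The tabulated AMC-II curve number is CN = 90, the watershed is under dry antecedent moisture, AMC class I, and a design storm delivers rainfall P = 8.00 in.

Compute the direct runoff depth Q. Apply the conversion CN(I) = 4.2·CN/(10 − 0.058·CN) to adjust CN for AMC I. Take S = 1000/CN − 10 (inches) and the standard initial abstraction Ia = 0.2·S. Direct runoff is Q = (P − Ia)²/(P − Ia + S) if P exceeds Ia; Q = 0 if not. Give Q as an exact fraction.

Adjust CN=90 to AMC I: 4.2·90/(10 − 0.058·90) → 378 ÷ (239/50) = 18900/239 ≈ 79.079
S = 1000/(18900/239) − 10 = 500/189 in ≈ 2.646 in
Ia = 0.2S: 0.2·2.646 = 0.529 in (exactly 100/189)
P − Ia = 8.000 − 0.529 = 1412/189 ≈ 7.471 in (> 0, runoff occurs)
Q: (1412/189)² ÷ (1912/189) = 249218/45171 in (≈ 5.517 in)

Q = 249218/45171 in ≈ 5.517 in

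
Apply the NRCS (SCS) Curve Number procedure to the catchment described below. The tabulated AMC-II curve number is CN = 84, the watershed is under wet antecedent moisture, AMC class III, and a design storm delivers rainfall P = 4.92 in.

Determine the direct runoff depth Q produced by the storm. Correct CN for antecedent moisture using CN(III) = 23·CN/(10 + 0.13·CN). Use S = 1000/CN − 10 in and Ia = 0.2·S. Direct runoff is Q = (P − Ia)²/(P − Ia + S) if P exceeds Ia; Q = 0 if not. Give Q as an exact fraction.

Q = 3295793281/813963675 in ≈ 4.049 in

Wet (AMC III): CN(III) = 23·84/(10 + 0.13·84) = 1932/(523/25) = 48300/523 ≈ 92.352
Retention S: 1000/CN − 10 with CN=92.352 → S = 400/483 ≈ 0.828 in
Initial abstraction Ia = S/5 = (400/483)/5 = 80/483 ≈ 0.166 in
P − Ia = 4.920 − 0.166 = 57409/12075 ≈ 4.754 in (> 0, runoff occurs)
Runoff Q = (P−Ia)²/(P−Ia+S) = (4.754)²/(4.754+0.828) = 3295793281/813963675 ≈ 4.049 in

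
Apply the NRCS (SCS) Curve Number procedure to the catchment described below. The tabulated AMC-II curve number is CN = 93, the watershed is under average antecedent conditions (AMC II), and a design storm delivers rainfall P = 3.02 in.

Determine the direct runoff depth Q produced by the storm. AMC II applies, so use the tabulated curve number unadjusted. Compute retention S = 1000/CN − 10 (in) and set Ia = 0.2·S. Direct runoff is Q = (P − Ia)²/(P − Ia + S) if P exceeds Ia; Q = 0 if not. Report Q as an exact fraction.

Q = 178035649/78319950 in ≈ 2.273 in

AMC II — tabulated CN = 93 applies directly.
Max retention: S = 1000/93 − 10 = 70/93 in (≈ 0.753 in)
Initial abstraction Ia = S/5 = (70/93)/5 = 14/93 ≈ 0.151 in
Excess rainfall: 3.020 − 0.151 = 2.869 in; P > Ia so Q > 0
Q: (13343/4650)² ÷ (16843/4650) = 178035649/78319950 in (≈ 2.273 in)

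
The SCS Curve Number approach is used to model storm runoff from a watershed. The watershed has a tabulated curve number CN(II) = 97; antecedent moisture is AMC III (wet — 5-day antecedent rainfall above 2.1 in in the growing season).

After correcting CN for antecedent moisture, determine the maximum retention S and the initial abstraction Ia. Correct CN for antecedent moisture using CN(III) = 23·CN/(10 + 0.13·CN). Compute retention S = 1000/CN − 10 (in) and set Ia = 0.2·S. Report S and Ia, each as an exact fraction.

S = 300/2231 in ≈ 0.134 in; Ia = 60/2231 in ≈ 0.027 in

Wet (AMC III): CN(III) = 23·97/(10 + 0.13·97) = 2231/(2261/100) = 223100/2261 ≈ 98.673
Max retention: S = 1000/(223100/2261) − 10 = 300/2231 in (≈ 0.134 in)
Ia = 0.2S: 0.2·0.134 = 0.027 in (exactly 60/2231)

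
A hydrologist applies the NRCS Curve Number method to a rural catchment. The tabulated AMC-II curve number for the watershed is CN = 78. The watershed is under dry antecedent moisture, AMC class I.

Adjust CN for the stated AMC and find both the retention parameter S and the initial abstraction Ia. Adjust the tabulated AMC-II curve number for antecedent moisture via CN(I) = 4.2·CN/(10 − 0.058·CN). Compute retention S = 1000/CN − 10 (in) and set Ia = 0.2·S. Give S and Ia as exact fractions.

CN(I) from CN(II)=78: (4.2·78)/(10 − 0.058·78) = 81900/1369 ≈ 59.825
Retention S: 1000/CN − 10 with CN=59.825 → S = 5500/819 ≈ 6.716 in
Ia = 0.2S: 0.2·6.716 = 1.343 in (exactly 1100/819)

S = 5500/819 in ≈ 6.716 in; Ia = 1100/819 in ≈ 1.343 in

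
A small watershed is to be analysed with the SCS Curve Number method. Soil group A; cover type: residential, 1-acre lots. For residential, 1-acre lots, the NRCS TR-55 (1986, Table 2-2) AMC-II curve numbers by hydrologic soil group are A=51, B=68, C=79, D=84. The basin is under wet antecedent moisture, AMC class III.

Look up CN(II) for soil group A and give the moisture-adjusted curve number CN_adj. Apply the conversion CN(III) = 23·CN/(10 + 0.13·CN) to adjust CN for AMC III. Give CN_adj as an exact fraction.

NRCS table: residential, 1-acre lots, soil group A → CN(II) = 51
Adjust CN=51 to AMC III: 23·51/(10 + 0.13·51) → 1173 ÷ (1663/100) = 117300/1663 ≈ 70.535

CN_adj = 117300/1663 ≈ 70.535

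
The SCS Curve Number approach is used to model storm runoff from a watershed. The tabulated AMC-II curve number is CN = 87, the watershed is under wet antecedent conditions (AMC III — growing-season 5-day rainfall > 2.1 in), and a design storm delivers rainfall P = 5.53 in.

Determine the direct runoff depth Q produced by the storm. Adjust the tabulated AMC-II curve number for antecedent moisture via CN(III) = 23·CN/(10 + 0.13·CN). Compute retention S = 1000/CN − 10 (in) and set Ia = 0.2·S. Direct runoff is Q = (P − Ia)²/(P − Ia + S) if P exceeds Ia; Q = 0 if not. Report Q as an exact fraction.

CN(III) from CN(II)=87: (23·87)/(10 + 0.13·87) = 200100/2131 ≈ 93.900
Max retention: S = 1000/(200100/2131) − 10 = 1300/2001 in (≈ 0.650 in)
Ia = 0.2S: 0.2·0.650 = 0.130 in (exactly 260/2001)
Since P=5.530 > Ia=0.130: effective rainfall P−Ia = 1080553/200100 in
Runoff Q = (P−Ia)²/(P−Ia+S) = (5.400)²/(5.400+0.650) = 1167594785809/242231655300 ≈ 4.820 in

Q = 1167594785809/242231655300 in ≈ 4.820 in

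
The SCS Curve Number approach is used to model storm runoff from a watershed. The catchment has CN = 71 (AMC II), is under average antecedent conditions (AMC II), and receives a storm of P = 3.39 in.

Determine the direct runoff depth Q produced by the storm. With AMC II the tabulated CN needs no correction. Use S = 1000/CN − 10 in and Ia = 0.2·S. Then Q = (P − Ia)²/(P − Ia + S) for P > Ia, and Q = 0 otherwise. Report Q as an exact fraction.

Average conditions: CN = 71 (no AMC adjustment).
Retention S: 1000/CN − 10 with CN=71.000 → S = 290/71 ≈ 4.085 in
Ia = 0.2·(290/71) = 58/71 in ≈ 0.817 in
Since P=3.390 > Ia=0.817: effective rainfall P−Ia = 18269/7100 in
Q: (18269/7100)² ÷ (47269/7100) = 333756361/335609900 in (≈ 0.994 in)

Q = 333756361/335609900 in ≈ 0.994 in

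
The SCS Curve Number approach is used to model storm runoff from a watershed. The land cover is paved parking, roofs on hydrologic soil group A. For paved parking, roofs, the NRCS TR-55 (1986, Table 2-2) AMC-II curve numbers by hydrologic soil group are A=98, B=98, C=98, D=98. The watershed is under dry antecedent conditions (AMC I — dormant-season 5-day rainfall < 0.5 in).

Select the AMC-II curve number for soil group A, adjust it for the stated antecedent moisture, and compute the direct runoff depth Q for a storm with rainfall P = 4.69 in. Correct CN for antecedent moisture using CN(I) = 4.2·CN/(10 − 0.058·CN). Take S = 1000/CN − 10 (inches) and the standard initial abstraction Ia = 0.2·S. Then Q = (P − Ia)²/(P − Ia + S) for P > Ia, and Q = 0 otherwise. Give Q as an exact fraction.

Q = 223351705201/53775642900 in ≈ 4.153 in

NRCS table: paved parking, roofs, soil group A → CN(II) = 98
CN(I) from CN(II)=98: (4.2·98)/(10 − 0.058·98) = 102900/1079 ≈ 95.366
Retention S: 1000/CN − 10 with CN=95.366 → S = 500/1029 ≈ 0.486 in
Ia = 0.2S: 0.2·0.486 = 0.097 in (exactly 100/1029)
Since P=4.690 > Ia=0.097: effective rainfall P−Ia = 472601/102900 in
Q = (472601/102900)²/((472601/102900) + 500/1029) = (223351705201/10588410000)/(522601/102900) = 223351705201/53775642900 in ≈ 4.153 in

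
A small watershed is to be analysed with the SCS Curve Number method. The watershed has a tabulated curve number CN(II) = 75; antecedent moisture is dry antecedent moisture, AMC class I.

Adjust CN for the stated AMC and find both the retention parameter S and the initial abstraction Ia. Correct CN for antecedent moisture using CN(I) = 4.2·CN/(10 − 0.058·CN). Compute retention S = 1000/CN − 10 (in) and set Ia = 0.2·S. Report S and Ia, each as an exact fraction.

Dry (AMC I): CN(I) = 4.2·75/(10 − 0.058·75) = 315/(113/20) = 6300/113 ≈ 55.752
Max retention: S = 1000/(6300/113) − 10 = 500/63 in (≈ 7.937 in)
Ia = 0.2S: 0.2·7.937 = 1.587 in (exactly 100/63)

S = 500/63 in ≈ 7.937 in; Ia = 100/63 in ≈ 1.587 in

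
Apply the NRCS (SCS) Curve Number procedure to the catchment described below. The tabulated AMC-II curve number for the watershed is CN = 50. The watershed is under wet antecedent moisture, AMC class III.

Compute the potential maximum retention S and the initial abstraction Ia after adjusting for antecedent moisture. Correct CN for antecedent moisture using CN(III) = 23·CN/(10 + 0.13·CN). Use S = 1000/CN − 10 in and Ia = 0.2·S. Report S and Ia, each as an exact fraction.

Adjust CN=50 to AMC III: 23·50/(10 + 0.13·50) → 1150 ÷ (33/2) = 2300/33 ≈ 69.697
Max retention: S = 1000/(2300/33) − 10 = 100/23 in (≈ 4.348 in)
Initial abstraction Ia = S/5 = (100/23)/5 = 20/23 ≈ 0.870 in

S = 100/23 in ≈ 4.348 in; Ia = 20/23 in ≈ 0.870 in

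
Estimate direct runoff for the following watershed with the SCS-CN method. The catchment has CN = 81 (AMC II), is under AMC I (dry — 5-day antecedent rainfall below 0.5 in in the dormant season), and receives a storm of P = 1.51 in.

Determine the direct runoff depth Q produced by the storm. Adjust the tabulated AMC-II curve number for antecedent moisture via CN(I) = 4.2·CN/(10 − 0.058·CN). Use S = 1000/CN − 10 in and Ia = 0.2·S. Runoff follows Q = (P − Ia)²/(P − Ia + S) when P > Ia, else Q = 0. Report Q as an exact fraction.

Q = 4469056201/172966355100 in ≈ 0.026 in

Adjust CN=81 to AMC I: 4.2·81/(10 − 0.058·81) → (1701/5) ÷ (2651/500) = 170100/2651 ≈ 64.164
S = 1000/(170100/2651) − 10 = 9500/1701 in ≈ 5.585 in
Ia = 0.2·(9500/1701) = 1900/1701 in ≈ 1.117 in
P − Ia = 1.510 − 1.117 = 66851/170100 ≈ 0.393 in (> 0, runoff occurs)
Q = (66851/170100)²/((66851/170100) + 9500/1701) = (4469056201/28934010000)/(1016851/170100) = 4469056201/172966355100 in ≈ 0.026 in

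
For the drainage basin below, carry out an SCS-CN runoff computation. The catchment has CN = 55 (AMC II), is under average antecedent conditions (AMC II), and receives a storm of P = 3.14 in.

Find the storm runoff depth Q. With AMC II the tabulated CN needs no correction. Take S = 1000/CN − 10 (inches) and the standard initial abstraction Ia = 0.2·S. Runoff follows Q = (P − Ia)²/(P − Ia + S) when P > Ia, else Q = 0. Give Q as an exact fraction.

AMC II — tabulated CN = 55 applies directly.
Retention S: 1000/CN − 10 with CN=55.000 → S = 90/11 ≈ 8.182 in
Ia = 0.2S: 0.2·8.182 = 1.636 in (exactly 18/11)
Excess rainfall: 3.140 − 1.636 = 1.504 in; P > Ia so Q > 0
Q = (827/550)²/((827/550) + 90/11) = (683929/302500)/(5327/550) = 683929/2929850 in ≈ 0.233 in

Q = 683929/2929850 in ≈ 0.233 in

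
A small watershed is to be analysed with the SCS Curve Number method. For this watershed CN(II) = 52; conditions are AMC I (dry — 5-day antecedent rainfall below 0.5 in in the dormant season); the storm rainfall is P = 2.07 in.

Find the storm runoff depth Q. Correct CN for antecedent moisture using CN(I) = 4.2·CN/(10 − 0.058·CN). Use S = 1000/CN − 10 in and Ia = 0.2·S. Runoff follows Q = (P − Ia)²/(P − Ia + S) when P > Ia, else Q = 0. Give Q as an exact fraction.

Adjust CN=52 to AMC I: 4.2·52/(10 − 0.058·52) → (1092/5) ÷ (873/125) = 9100/291 ≈ 31.271
S = 1000/(9100/291) − 10 = 2000/91 in ≈ 21.978 in
Ia = 0.2S: 0.2·21.978 = 4.396 in (exactly 400/91)
P = 2.070 ≤ Ia = 4.396 in: entire storm abstracted, Q = 0.

Q = 0 in ≈ 0.000 in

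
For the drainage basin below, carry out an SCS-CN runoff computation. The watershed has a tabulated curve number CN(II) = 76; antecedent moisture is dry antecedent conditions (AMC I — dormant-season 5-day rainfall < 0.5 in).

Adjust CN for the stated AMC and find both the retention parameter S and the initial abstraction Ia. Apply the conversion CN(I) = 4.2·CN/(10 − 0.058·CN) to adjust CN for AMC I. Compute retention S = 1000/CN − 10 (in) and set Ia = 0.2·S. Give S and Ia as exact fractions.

CN(I) from CN(II)=76: (4.2·76)/(10 − 0.058·76) = 13300/233 ≈ 57.082
Max retention: S = 1000/(13300/233) − 10 = 1000/133 in (≈ 7.519 in)
Ia = 0.2S: 0.2·7.519 = 1.504 in (exactly 200/133)

S = 1000/133 in ≈ 7.519 in; Ia = 200/133 in ≈ 1.504 in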